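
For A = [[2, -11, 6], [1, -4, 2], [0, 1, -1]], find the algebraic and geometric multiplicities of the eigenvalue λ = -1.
The characteristic polynomial is (x + 1)^3, so the factor x + 1 appears with exponent 3: the algebraic multiplicity is 3.

rank(A + I) = 2, so the eigenspace has dimension 3 - 2 = 1: the geometric multiplicity is 1.

Since 1 < 3, A is not diagonalizable.

algebraic multiplicity 3, geometric multiplicity 1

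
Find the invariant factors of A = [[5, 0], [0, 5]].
The Jordan structure of A has elementary divisors (x - 5), (x - 5). Arranging the block sizes at each eigenvalue in decreasing order and taking row products gives the invariant factors.

Invariant factors (smallest first, each dividing the next): x - 5, x - 5.

Check: the last factor x - 5 is the minimal polynomial, and the product (x - 5)^2 is the characteristic polynomial.

x - 5, x - 5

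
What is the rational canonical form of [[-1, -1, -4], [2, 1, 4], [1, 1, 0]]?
R = [[0, 0, -4], [1, 0, -1], [0, 1, 0]]

The invariant factors of A (the non-unit diagonal entries of the Smith normal form of xI - A over ℚ[x]) are x^3 + x + 4, each dividing the next. The characteristic polynomial is their product, x^3 + x + 4.

The rational canonical form is the block-diagonal matrix of companion matrices C(f_i):
R = [[0, 0, -4], [1, 0, -1], [0, 1, 0]].

Note the characteristic polynomial does not split into linear factors over ℚ, so A has no Jordan form over ℚ; the rational canonical form exists over any field.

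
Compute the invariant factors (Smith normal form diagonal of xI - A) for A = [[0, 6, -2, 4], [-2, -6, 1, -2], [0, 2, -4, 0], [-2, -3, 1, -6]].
The Jordan structure of A has elementary divisors (x + 4)^3, (x + 4). Arranging the block sizes at each eigenvalue in decreasing order and taking row products gives the invariant factors.

Invariant factors (smallest first, each dividing the next): x + 4, (x + 4)^3.

Check: the last factor (x + 4)^3 is the minimal polynomial, and the product (x + 4)^4 is the characteristic polynomial.

x + 4, (x + 4)^3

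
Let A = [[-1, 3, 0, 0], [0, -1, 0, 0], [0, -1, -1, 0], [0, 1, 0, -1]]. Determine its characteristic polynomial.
χ_A(x) = (x + 1)^4

xI - A = [[x + 1, -3, 0, 0], [0, x + 1, 0, 0], [0, 1, x + 1, 0], [0, -1, 0, x + 1]].

Expanding det(xI - A) along the first row:
det(xI - A) = + (x + 1)·det([[x + 1, 0, 0], [1, x + 1, 0], [-1, 0, x + 1]]) - (-3)·det([[0, 0, 0], [0, x + 1, 0], [0, 0, x + 1]]) + (0)·det([[0, x + 1, 0], [0, 1, 0], [0, -1, x + 1]]) - (0)·det([[0, x + 1, 0], [0, 1, x + 1], [0, -1, 0]]).

Evaluating gives χ_A(x) = x^4 + 4x^3 + 6x^2 + 4x + 1 = (x + 1)^4.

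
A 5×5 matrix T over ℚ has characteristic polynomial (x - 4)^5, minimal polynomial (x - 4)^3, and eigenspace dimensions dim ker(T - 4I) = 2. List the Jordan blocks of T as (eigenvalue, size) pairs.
λ = 4: algebraic multiplicity 5 (exponent in χ_T), largest block size 3 (exponent in m_T), 2 blocks (geometric multiplicity). These force block sizes [3, 2].

Jordan blocks: (4, 3), (4, 2)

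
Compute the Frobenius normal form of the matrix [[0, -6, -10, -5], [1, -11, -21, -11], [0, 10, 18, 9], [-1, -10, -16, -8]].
R = [[0, 0, 0, 4], [1, 0, 0, -11], [0, 1, 0, 9], [0, 0, 1, -1]]

The invariant factors of A (the non-unit diagonal entries of the Smith normal form of xI - A over ℚ[x]) are (x - 1)^3(x + 4), each dividing the next. The characteristic polynomial is their product, (x - 1)^3(x + 4).

The rational canonical form is the block-diagonal matrix of companion matrices C(f_i):
R = [[0, 0, 0, 4], [1, 0, 0, -11], [0, 1, 0, 9], [0, 0, 1, -1]].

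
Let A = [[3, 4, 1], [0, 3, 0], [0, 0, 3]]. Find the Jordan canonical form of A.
The characteristic polynomial is det(xI - A) = (x - 3)^3, so the eigenvalues are 3 (algebraic multiplicity 3).

For λ = 3: rank(A - 3I) = 1, rank((A - 3I)^2) = 0. The eigenspace has dimension 3 - 1 = 2, so there are 2 Jordan blocks; the rank sequence gives block sizes [2, 1].

Assembling the blocks gives the Jordan form J above.

J = [[3, 1, 0], [0, 3, 0], [0, 0, 3]]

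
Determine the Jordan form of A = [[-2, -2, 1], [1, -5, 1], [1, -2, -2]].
J = [[-3, 1, 0], [0, -3, 0], [0, 0, -3]]

The characteristic polynomial is det(xI - A) = (x + 3)^3, so the eigenvalues are -3 (algebraic multiplicity 3).

For λ = -3: rank(A + 3I) = 1, rank((A + 3I)^2) = 0. The eigenspace has dimension 3 - 1 = 2, so there are 2 Jordan blocks; the rank sequence gives block sizes [2, 1].

Assembling the blocks gives the Jordan form J above.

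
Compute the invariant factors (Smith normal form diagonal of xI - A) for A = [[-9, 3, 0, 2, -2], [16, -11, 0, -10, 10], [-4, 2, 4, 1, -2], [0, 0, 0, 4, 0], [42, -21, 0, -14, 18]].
The Jordan structure of A has elementary divisors (x + 3)^2, (x - 4)^2, (x - 4). Arranging the block sizes at each eigenvalue in decreasing order and taking row products gives the invariant factors.

Invariant factors (smallest first, each dividing the next): x - 4, (x - 4)^2(x + 3)^2.

Check: the last factor (x - 4)^2(x + 3)^2 is the minimal polynomial, and the product (x - 4)^3(x + 3)^2 is the characteristic polynomial.

x - 4, (x - 4)^2(x + 3)^2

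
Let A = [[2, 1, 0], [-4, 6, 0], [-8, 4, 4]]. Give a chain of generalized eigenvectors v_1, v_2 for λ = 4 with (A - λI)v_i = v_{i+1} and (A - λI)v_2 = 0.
v_1 = [[-2, -3, -6]]^T, v_2 = [[1, 2, 4]]^T

We seek v_1 ∈ ker((A - 4I)^2) \ ker(A - 4I), then set v_{i+1} = (A - 4I) v_i.

One such chain is v_1 = [[-2, -3, -6]]^T, v_2 = [[1, 2, 4]]^T. Check: (A - 4I) v_2 = [[0, 0, 0]]^T = 0.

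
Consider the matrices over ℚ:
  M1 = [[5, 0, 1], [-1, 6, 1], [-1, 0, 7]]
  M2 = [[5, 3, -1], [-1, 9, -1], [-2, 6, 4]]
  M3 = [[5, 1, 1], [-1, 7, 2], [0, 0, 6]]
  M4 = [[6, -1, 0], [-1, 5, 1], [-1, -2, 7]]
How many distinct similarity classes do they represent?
Characteristic polynomials: χ_{M1} = (x - 6)^3, χ_{M2} = (x - 6)^3, χ_{M3} = (x - 6)^3, χ_{M4} = (x - 6)^3.

{M1, M2}: invariant factors x - 6, (x - 6)^2.

{M3, M4}: invariant factors (x - 6)^3.

Matrices are similar if and only if their invariant-factor lists agree; the partition into similarity classes is {M1, M2}, {M3, M4}.

2 classes: {M1, M2}, {M3, M4}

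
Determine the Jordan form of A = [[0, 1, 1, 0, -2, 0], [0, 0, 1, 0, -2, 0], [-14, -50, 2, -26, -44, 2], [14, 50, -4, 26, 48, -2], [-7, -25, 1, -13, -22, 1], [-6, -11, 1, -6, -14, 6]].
J = [[0, 1, 0, 0, 0, 0], [0, 0, 1, 0, 0, 0], [0, 0, 0, 0, 0, 0], [0, 0, 0, 0, 0, 0], [0, 0, 0, 0, 6, 1], [0, 0, 0, 0, 0, 6]]

The characteristic polynomial is det(xI - A) = x^4(x - 6)^2, so the eigenvalues are 0 (algebraic multiplicity 4), 6 (algebraic multiplicity 2).

For λ = 0: rank(A) = 4, rank(A^2) = 3, rank(A^3) = 2. The eigenspace has dimension 6 - 4 = 2, so there are 2 Jordan blocks; the rank sequence gives block sizes [3, 1].

For λ = 6: rank(A - 6I) = 5, rank((A - 6I)^2) = 4. The eigenspace has dimension 6 - 5 = 1, so there is 1 Jordan block; the rank sequence gives block sizes [2].

Assembling the blocks gives the Jordan form J above.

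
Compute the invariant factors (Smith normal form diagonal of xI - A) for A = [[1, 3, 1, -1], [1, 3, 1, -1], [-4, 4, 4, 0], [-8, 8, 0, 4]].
The Jordan structure of A has elementary divisors x, (x - 4)^2, (x - 4). Arranging the block sizes at each eigenvalue in decreasing order and taking row products gives the invariant factors.

Invariant factors (smallest first, each dividing the next): x - 4, x(x - 4)^2.

Check: the last factor x(x - 4)^2 is the minimal polynomial, and the product x(x - 4)^3 is the characteristic polynomial.

x - 4, x(x - 4)^2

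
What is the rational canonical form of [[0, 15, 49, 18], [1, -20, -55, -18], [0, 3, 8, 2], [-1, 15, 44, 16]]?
R = [[0, 0, 0, 20], [1, 0, 0, -13], [0, 1, 0, 2], [0, 0, 1, 4]]

The invariant factors of A (the non-unit diagonal entries of the Smith normal form of xI - A over ℚ[x]) are (x - 4)(x^3 - 2x + 5), each dividing the next. The characteristic polynomial is their product, (x - 4)(x^3 - 2x + 5).

The rational canonical form is the block-diagonal matrix of companion matrices C(f_i):
R = [[0, 0, 0, 20], [1, 0, 0, -13], [0, 1, 0, 2], [0, 0, 1, 4]].

Note the characteristic polynomial does not split into linear factors over ℚ, so A has no Jordan form over ℚ; the rational canonical form exists over any field.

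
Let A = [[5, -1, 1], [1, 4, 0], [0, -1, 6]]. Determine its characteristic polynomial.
χ_A(x) = (x - 5)^3

xI - A = [[x - 5, 1, -1], [-1, x - 4, 0], [0, 1, x - 6]].

Expanding det(xI - A) along the first row:
det(xI - A) = + (x - 5)·det([[x - 4, 0], [1, x - 6]]) - (1)·det([[-1, 0], [0, x - 6]]) + (-1)·det([[-1, x - 4], [0, 1]]).

Evaluating gives χ_A(x) = x^3 - 15x^2 + 75x - 125 = (x - 5)^3.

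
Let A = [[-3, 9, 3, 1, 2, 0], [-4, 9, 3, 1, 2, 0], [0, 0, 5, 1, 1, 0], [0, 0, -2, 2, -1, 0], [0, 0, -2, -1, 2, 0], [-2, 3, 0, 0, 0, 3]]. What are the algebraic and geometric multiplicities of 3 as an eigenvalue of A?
algebraic multiplicity 6, geometric multiplicity 3

The characteristic polynomial is (x - 3)^6, so the factor x - 3 appears with exponent 6: the algebraic multiplicity is 6.

rank(A - 3I) = 3, so the eigenspace has dimension 6 - 3 = 3: the geometric multiplicity is 3.

Since 3 < 6, A is not diagonalizable.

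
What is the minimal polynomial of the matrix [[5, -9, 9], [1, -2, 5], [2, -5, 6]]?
The characteristic polynomial factors as (x - 5)(x - 2)^2. The minimal polynomial is ∏(x - λ)^{k_λ} where k_λ is the size of the largest Jordan block at λ.

For λ = 2: rank(A - 2I) = 2, and the largest Jordan block has size 2 (the smallest k with rank((A - 2I)^k) = rank((A - 2I)^(k+1))).
For λ = 5: rank(A - 5I) = 2, and the largest Jordan block has size 1 (the smallest k with rank((A - 5I)^k) = rank((A - 5I)^(k+1))).

So m_A(x) = (x - 5)(x - 2)^2.

m_A(x) = (x - 5)(x - 2)^2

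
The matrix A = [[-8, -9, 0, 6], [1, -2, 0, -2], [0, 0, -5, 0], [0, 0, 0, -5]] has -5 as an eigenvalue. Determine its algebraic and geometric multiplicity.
The characteristic polynomial is (x + 5)^4, so the factor x + 5 appears with exponent 4: the algebraic multiplicity is 4.

rank(A + 5I) = 1, so the eigenspace has dimension 4 - 1 = 3: the geometric multiplicity is 3.

Since 3 < 4, A is not diagonalizable.

algebraic multiplicity 4, geometric multiplicity 3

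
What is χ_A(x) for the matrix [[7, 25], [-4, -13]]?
xI - A = [[x - 7, -25], [4, x + 13]].

Expanding det(xI - A) along the first row:
det(xI - A) = + (x - 7)·det([[x + 13]]) - (-25)·det([[4]]).

Evaluating gives χ_A(x) = x^2 + 6x + 9 = (x + 3)^2.

χ_A(x) = (x + 3)^2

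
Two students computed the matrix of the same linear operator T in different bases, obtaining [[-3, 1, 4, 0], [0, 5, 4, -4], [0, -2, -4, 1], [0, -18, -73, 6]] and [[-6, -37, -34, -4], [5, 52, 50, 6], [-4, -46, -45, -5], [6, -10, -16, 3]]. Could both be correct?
Two matrices over a field are similar if and only if they have the same invariant factors.

Both A and B have characteristic polynomial (x - 5)^2(x + 3)^2 and minimal polynomial (x - 5)^2(x + 3)^2. Computing further, both have invariant factors (x - 5)^2(x + 3)^2. Hence A and B are similar.

Yes.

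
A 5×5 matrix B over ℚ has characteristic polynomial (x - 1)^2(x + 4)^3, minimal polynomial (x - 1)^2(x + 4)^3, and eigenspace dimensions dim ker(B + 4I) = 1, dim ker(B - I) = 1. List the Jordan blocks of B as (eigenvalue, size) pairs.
Jordan blocks: (-4, 3), (1, 2)

λ = -4: algebraic multiplicity 3 (exponent in χ_B), largest block size 3 (exponent in m_B), 1 block (geometric multiplicity). This forces block sizes [3].
λ = 1: algebraic multiplicity 2 (exponent in χ_B), largest block size 2 (exponent in m_B), 1 block (geometric multiplicity). This forces block sizes [2].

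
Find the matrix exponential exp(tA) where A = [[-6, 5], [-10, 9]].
A has Jordan form J = [[-1, 0], [0, 4]] with A = PJP^{-1}, so e^{tA} = P e^{tJ} P^{-1}.

For a Jordan block J_k(λ), e^{tJ_k(λ)} = e^{λt} · (I + tN + t^2 N^2/2! + ... + t^{k-1} N^{k-1}/(k-1)!) where N is the nilpotent superdiagonal part.

Assembling the blocks and conjugating back gives the entries of e^{tA} as shown above.

e^{tA} = [[(2 - e^{5*t})*e^{-t}, (e^{5*t} - 1)*e^{-t}], [2*(1 - e^{5*t})*e^{-t}, (2*e^{5*t} - 1)*e^{-t}]]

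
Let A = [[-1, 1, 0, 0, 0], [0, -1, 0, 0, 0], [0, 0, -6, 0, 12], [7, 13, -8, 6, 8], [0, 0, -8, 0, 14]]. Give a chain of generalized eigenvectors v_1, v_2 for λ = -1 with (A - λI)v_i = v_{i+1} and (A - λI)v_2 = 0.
We seek v_1 ∈ ker((A + I)^2) \ ker(A + I), then set v_{i+1} = (A + I) v_i.

One such chain is v_1 = [[-2, 1, 0, 0, 0]]^T, v_2 = [[1, 0, 0, -1, 0]]^T. Check: (A + I) v_2 = [[0, 0, 0, 0, 0]]^T = 0.

v_1 = [[-2, 1, 0, 0, 0]]^T, v_2 = [[1, 0, 0, -1, 0]]^T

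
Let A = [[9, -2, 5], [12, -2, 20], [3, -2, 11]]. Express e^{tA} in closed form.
A has Jordan form J = [[6, 1, 0], [0, 6, 0], [0, 0, 6]] with A = PJP^{-1}, so e^{tA} = P e^{tJ} P^{-1}.

For a Jordan block J_k(λ), e^{tJ_k(λ)} = e^{λt} · (I + tN + t^2 N^2/2! + ... + t^{k-1} N^{k-1}/(k-1)!) where N is the nilpotent superdiagonal part.

Assembling the blocks and conjugating back gives the entries of e^{tA} as shown above.

e^{tA} = [[(3*t + 1)*e^{6*t}, -2*t*e^{6*t}, 5*t*e^{6*t}], [12*t*e^{6*t}, (1 - 8*t)*e^{6*t}, 20*t*e^{6*t}], [3*t*e^{6*t}, -2*t*e^{6*t}, (5*t + 1)*e^{6*t}]]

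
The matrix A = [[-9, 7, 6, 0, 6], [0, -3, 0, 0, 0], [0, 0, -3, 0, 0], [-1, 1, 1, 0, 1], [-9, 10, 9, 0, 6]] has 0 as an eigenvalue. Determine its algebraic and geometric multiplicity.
The characteristic polynomial is x^2(x + 3)^3, so the factor x appears with exponent 2: the algebraic multiplicity is 2.

rank(A) = 4, so the eigenspace has dimension 5 - 4 = 1: the geometric multiplicity is 1.

Since 1 < 2, A is not diagonalizable.

algebraic multiplicity 2, geometric multiplicity 1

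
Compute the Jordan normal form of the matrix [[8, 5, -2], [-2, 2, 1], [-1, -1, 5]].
J = [[5, 1, 0], [0, 5, 1], [0, 0, 5]]

The characteristic polynomial is det(xI - A) = (x - 5)^3, so the eigenvalues are 5 (algebraic multiplicity 3).

For λ = 5: rank(A - 5I) = 2, rank((A - 5I)^2) = 1, rank((A - 5I)^3) = 0. The eigenspace has dimension 3 - 2 = 1, so there is 1 Jordan block; the rank sequence gives block sizes [3].

Assembling the blocks gives the Jordan form J above.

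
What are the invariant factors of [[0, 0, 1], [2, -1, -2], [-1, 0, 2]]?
The Jordan structure of A has elementary divisors (x + 1), (x - 1)^2. Arranging the block sizes at each eigenvalue in decreasing order and taking row products gives the invariant factors.

Invariant factors (smallest first, each dividing the next): (x - 1)^2(x + 1).

Check: the last factor (x - 1)^2(x + 1) is the minimal polynomial, and the product (x - 1)^2(x + 1) is the characteristic polynomial.

(x - 1)^2(x + 1)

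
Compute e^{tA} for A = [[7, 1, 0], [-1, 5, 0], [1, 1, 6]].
A has Jordan form J = [[6, 1, 0], [0, 6, 0], [0, 0, 6]] with A = PJP^{-1}, so e^{tA} = P e^{tJ} P^{-1}.

For a Jordan block J_k(λ), e^{tJ_k(λ)} = e^{λt} · (I + tN + t^2 N^2/2! + ... + t^{k-1} N^{k-1}/(k-1)!) where N is the nilpotent superdiagonal part.

Assembling the blocks and conjugating back gives the entries of e^{tA} as shown above.

e^{tA} = [[(t + 1)*e^{6*t}, t*e^{6*t}, 0], [-t*e^{6*t}, (1 - t)*e^{6*t}, 0], [t*e^{6*t}, t*e^{6*t}, e^{6*t}]]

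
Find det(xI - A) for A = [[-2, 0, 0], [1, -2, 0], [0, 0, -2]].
xI - A = [[x + 2, 0, 0], [-1, x + 2, 0], [0, 0, x + 2]].

Expanding det(xI - A) along the first row:
det(xI - A) = + (x + 2)·det([[x + 2, 0], [0, x + 2]]) - (0)·det([[-1, 0], [0, x + 2]]) + (0)·det([[-1, x + 2], [0, 0]]).

Evaluating gives χ_A(x) = x^3 + 6x^2 + 12x + 8 = (x + 2)^3.

χ_A(x) = (x + 2)^3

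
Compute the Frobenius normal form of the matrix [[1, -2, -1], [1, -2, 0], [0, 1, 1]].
R = [[0, 0, -1], [1, 0, 1], [0, 1, 0]]

The invariant factors of A (the non-unit diagonal entries of the Smith normal form of xI - A over ℚ[x]) are x^3 - x + 1, each dividing the next. The characteristic polynomial is their product, x^3 - x + 1.

The rational canonical form is the block-diagonal matrix of companion matrices C(f_i):
R = [[0, 0, -1], [1, 0, 1], [0, 1, 0]].

Note the characteristic polynomial does not split into linear factors over ℚ, so A has no Jordan form over ℚ; the rational canonical form exists over any field.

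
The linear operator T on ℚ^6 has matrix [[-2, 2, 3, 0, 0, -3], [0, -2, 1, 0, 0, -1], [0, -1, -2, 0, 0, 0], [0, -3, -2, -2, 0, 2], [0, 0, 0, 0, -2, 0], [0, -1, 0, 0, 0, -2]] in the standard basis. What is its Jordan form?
The characteristic polynomial is det(xI - A) = (x + 2)^6, so the eigenvalues are -2 (algebraic multiplicity 6).

For λ = -2: rank(A + 2I) = 2, rank((A + 2I)^2) = 1, rank((A + 2I)^3) = 0. The eigenspace has dimension 6 - 2 = 4, so there are 4 Jordan blocks; the rank sequence gives block sizes [3, 1, 1, 1].

Assembling the blocks gives the Jordan form J above.

J = [[-2, 1, 0, 0, 0, 0], [0, -2, 1, 0, 0, 0], [0, 0, -2, 0, 0, 0], [0, 0, 0, -2, 0, 0], [0, 0, 0, 0, -2, 0], [0, 0, 0, 0, 0, -2]]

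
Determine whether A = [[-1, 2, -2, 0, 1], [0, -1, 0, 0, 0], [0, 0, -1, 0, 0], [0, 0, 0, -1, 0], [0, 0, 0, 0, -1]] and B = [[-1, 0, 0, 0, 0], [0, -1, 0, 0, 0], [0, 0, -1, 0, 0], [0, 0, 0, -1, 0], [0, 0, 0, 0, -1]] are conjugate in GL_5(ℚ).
No.

Both have characteristic polynomial (x + 1)^5, but the minimal polynomial of A is (x + 1)^2 while the minimal polynomial of B is x + 1. The minimal polynomial is a similarity invariant, so A and B are not similar.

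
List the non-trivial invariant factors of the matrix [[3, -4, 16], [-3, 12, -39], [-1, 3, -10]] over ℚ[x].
The Jordan structure of A has elementary divisors (x - 1)^2, (x - 3). Arranging the block sizes at each eigenvalue in decreasing order and taking row products gives the invariant factors.

Invariant factors (smallest first, each dividing the next): (x - 3)(x - 1)^2.

Check: the last factor (x - 3)(x - 1)^2 is the minimal polynomial, and the product (x - 3)(x - 1)^2 is the characteristic polynomial.

(x - 3)(x - 1)^2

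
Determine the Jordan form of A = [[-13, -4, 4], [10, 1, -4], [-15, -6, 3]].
J = [[-3, 1, 0], [0, -3, 0], [0, 0, -3]]

The characteristic polynomial is det(xI - A) = (x + 3)^3, so the eigenvalues are -3 (algebraic multiplicity 3).

For λ = -3: rank(A + 3I) = 1, rank((A + 3I)^2) = 0. The eigenspace has dimension 3 - 1 = 2, so there are 2 Jordan blocks; the rank sequence gives block sizes [2, 1].

Assembling the blocks gives the Jordan form J above.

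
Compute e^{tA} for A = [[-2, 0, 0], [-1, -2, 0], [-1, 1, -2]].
A has Jordan form J = [[-2, 1, 0], [0, -2, 1], [0, 0, -2]] with A = PJP^{-1}, so e^{tA} = P e^{tJ} P^{-1}.

For a Jordan block J_k(λ), e^{tJ_k(λ)} = e^{λt} · (I + tN + t^2 N^2/2! + ... + t^{k-1} N^{k-1}/(k-1)!) where N is the nilpotent superdiagonal part.

Assembling the blocks and conjugating back gives the entries of e^{tA} as shown above.

e^{tA} = [[e^{-2*t}, 0, 0], [-t*e^{-2*t}, e^{-2*t}, 0], [t*(-t - 2)*e^{-2*t}/2, t*e^{-2*t}, e^{-2*t}]]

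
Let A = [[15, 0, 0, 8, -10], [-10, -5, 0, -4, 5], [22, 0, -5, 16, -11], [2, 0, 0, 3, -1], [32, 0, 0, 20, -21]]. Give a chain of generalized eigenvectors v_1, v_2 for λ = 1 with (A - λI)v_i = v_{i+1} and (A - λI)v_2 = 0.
We seek v_1 ∈ ker((A - I)^2) \ ker(A - I), then set v_{i+1} = (A - I) v_i.

One such chain is v_1 = [[2, -1, 2, 0, 3]]^T, v_2 = [[-2, 1, -1, 1, -2]]^T. Check: (A - I) v_2 = [[0, 0, 0, 0, 0]]^T = 0.

v_1 = [[2, -1, 2, 0, 3]]^T, v_2 = [[-2, 1, -1, 1, -2]]^T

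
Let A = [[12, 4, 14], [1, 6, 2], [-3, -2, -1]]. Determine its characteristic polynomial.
χ_A(x) = (x - 6)^2(x - 5)

xI - A = [[x - 12, -4, -14], [-1, x - 6, -2], [3, 2, x + 1]].

Expanding det(xI - A) along the first row:
det(xI - A) = + (x - 12)·det([[x - 6, -2], [2, x + 1]]) - (-4)·det([[-1, -2], [3, x + 1]]) + (-14)·det([[-1, x - 6], [3, 2]]).

Evaluating gives χ_A(x) = x^3 - 17x^2 + 96x - 180 = (x - 6)^2(x - 5).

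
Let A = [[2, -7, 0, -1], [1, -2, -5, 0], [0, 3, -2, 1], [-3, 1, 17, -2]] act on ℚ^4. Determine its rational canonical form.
R = [[0, 0, 0, 8], [1, 0, 0, -6], [0, 1, 0, -2], [0, 0, 1, -4]]

The invariant factors of A (the non-unit diagonal entries of the Smith normal form of xI - A over ℚ[x]) are (x + 4)(x^3 + 2x - 2), each dividing the next. The characteristic polynomial is their product, (x + 4)(x^3 + 2x - 2).

The rational canonical form is the block-diagonal matrix of companion matrices C(f_i):
R = [[0, 0, 0, 8], [1, 0, 0, -6], [0, 1, 0, -2], [0, 0, 1, -4]].

Note the characteristic polynomial does not split into linear factors over ℚ, so A has no Jordan form over ℚ; the rational canonical form exists over any field.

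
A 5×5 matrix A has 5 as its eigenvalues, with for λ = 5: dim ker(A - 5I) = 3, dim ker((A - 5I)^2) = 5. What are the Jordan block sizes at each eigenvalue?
Jordan blocks: (5, 2), (5, 2), (5, 1)

λ = 5: successive nullity increments [3, 2] count blocks of size ≥ k; block sizes are [2, 2, 1].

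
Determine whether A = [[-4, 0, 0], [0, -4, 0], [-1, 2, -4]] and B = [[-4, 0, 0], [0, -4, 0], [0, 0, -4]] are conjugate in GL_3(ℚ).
Both have characteristic polynomial (x + 4)^3, but the minimal polynomial of A is (x + 4)^2 while the minimal polynomial of B is x + 4. The minimal polynomial is a similarity invariant, so A and B are not similar.

No.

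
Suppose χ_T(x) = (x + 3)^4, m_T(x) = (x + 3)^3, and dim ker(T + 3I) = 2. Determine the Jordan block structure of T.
Jordan blocks: (-3, 3), (-3, 1)

λ = -3: algebraic multiplicity 4 (exponent in χ_T), largest block size 3 (exponent in m_T), 2 blocks (geometric multiplicity). These force block sizes [3, 1].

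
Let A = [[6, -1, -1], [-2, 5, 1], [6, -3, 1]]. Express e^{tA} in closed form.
A has Jordan form J = [[4, 1, 0], [0, 4, 0], [0, 0, 4]] with A = PJP^{-1}, so e^{tA} = P e^{tJ} P^{-1}.

For a Jordan block J_k(λ), e^{tJ_k(λ)} = e^{λt} · (I + tN + t^2 N^2/2! + ... + t^{k-1} N^{k-1}/(k-1)!) where N is the nilpotent superdiagonal part.

Assembling the blocks and conjugating back gives the entries of e^{tA} as shown above.

e^{tA} = [[(2*t + 1)*e^{4*t}, -t*e^{4*t}, -t*e^{4*t}], [-2*t*e^{4*t}, (t + 1)*e^{4*t}, t*e^{4*t}], [6*t*e^{4*t}, -3*t*e^{4*t}, (1 - 3*t)*e^{4*t}]]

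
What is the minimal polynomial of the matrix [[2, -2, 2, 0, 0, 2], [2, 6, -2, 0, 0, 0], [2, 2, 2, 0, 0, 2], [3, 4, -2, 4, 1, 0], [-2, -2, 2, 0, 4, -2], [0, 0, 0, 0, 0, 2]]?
The characteristic polynomial factors as (x - 4)^4(x - 2)^2. The minimal polynomial is ∏(x - λ)^{k_λ} where k_λ is the size of the largest Jordan block at λ.

For λ = 2: rank(A - 2I) = 4, and the largest Jordan block has size 1 (the smallest k with rank((A - 2I)^k) = rank((A - 2I)^(k+1))).
For λ = 4: rank(A - 4I) = 3, and the largest Jordan block has size 2 (the smallest k with rank((A - 4I)^k) = rank((A - 4I)^(k+1))).

So m_A(x) = (x - 4)^2(x - 2).

m_A(x) = (x - 4)^2(x - 2)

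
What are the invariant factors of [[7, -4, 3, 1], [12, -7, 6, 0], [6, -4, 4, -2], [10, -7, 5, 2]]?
The Jordan structure of A has elementary divisors (x - 1)^2, (x - 2)^2. Arranging the block sizes at each eigenvalue in decreasing order and taking row products gives the invariant factors.

Invariant factors (smallest first, each dividing the next): (x - 2)^2(x - 1)^2.

Check: the last factor (x - 2)^2(x - 1)^2 is the minimal polynomial, and the product (x - 2)^2(x - 1)^2 is the characteristic polynomial.

(x - 2)^2(x - 1)^2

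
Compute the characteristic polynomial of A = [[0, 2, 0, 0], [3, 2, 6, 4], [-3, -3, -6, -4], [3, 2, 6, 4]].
xI - A = [[x, -2, 0, 0], [-3, x - 2, -6, -4], [3, 3, x + 6, 4], [-3, -2, -6, x - 4]].

Expanding det(xI - A) along the first row:
det(xI - A) = + (x)·det([[x - 2, -6, -4], [3, x + 6, 4], [-2, -6, x - 4]]) - (-2)·det([[-3, -6, -4], [3, x + 6, 4], [-3, -6, x - 4]]) + (0)·det([[-3, x - 2, -4], [3, 3, 4], [-3, -2, x - 4]]) - (0)·det([[-3, x - 2, -6], [3, 3, x + 6], [-3, -2, -6]]).

Evaluating gives χ_A(x) = x^4.

χ_A(x) = x^4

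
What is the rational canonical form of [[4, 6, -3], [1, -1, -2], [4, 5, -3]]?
R = [[0, 0, -5], [1, 0, -3], [0, 1, 0]]

The invariant factors of A (the non-unit diagonal entries of the Smith normal form of xI - A over ℚ[x]) are x^3 + 3x + 5, each dividing the next. The characteristic polynomial is their product, x^3 + 3x + 5.

The rational canonical form is the block-diagonal matrix of companion matrices C(f_i):
R = [[0, 0, -5], [1, 0, -3], [0, 1, 0]].

Note the characteristic polynomial does not split into linear factors over ℚ, so A has no Jordan form over ℚ; the rational canonical form exists over any field.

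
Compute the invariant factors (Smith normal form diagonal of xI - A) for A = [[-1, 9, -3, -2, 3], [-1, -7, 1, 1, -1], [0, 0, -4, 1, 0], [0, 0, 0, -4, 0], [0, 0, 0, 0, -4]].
x + 4, (x + 4)^2, (x + 4)^2

The Jordan structure of A has elementary divisors (x + 4)^2, (x + 4)^2, (x + 4). Arranging the block sizes at each eigenvalue in decreasing order and taking row products gives the invariant factors.

Invariant factors (smallest first, each dividing the next): x + 4, (x + 4)^2, (x + 4)^2.

Check: the last factor (x + 4)^2 is the minimal polynomial, and the product (x + 4)^5 is the characteristic polynomial.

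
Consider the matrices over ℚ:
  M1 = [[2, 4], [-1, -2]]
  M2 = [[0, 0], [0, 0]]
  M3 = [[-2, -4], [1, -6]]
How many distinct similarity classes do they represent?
3 classes: {M1}, {M2}, {M3}

Characteristic polynomials: χ_{M1} = x^2, χ_{M2} = x^2, χ_{M3} = (x + 4)^2.

{M1}: invariant factors x^2.

{M2}: invariant factors x, x.

{M3}: invariant factors (x + 4)^2.

Matrices are similar if and only if their invariant-factor lists agree; the partition into similarity classes is {M1}, {M2}, {M3}.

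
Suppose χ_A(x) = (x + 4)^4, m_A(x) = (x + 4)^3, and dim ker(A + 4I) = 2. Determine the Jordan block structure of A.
λ = -4: algebraic multiplicity 4 (exponent in χ_A), largest block size 3 (exponent in m_A), 2 blocks (geometric multiplicity). These force block sizes [3, 1].

Jordan blocks: (-4, 3), (-4, 1)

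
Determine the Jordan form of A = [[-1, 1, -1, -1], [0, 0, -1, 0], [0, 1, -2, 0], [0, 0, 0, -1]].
J = [[-1, 1, 0, 0], [0, -1, 0, 0], [0, 0, -1, 1], [0, 0, 0, -1]]

The characteristic polynomial is det(xI - A) = (x + 1)^4, so the eigenvalues are -1 (algebraic multiplicity 4).

For λ = -1: rank(A + I) = 2, rank((A + I)^2) = 0. The eigenspace has dimension 4 - 2 = 2, so there are 2 Jordan blocks; the rank sequence gives block sizes [2, 2].

Assembling the blocks gives the Jordan form J above.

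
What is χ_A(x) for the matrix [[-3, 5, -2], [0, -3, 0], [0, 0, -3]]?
χ_A(x) = (x + 3)^3

xI - A = [[x + 3, -5, 2], [0, x + 3, 0], [0, 0, x + 3]].

Expanding det(xI - A) along the first row:
det(xI - A) = + (x + 3)·det([[x + 3, 0], [0, x + 3]]) - (-5)·det([[0, 0], [0, x + 3]]) + (2)·det([[0, x + 3], [0, 0]]).

Evaluating gives χ_A(x) = x^3 + 9x^2 + 27x + 27 = (x + 3)^3.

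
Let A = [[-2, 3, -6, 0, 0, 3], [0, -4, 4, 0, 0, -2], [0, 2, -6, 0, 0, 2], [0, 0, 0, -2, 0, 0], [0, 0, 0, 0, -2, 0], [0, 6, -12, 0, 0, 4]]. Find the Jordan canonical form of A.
The characteristic polynomial is det(xI - A) = (x + 2)^6, so the eigenvalues are -2 (algebraic multiplicity 6).

For λ = -2: rank(A + 2I) = 1, rank((A + 2I)^2) = 0. The eigenspace has dimension 6 - 1 = 5, so there are 5 Jordan blocks; the rank sequence gives block sizes [2, 1, 1, 1, 1].

Assembling the blocks gives the Jordan form J above.

J = [[-2, 1, 0, 0, 0, 0], [0, -2, 0, 0, 0, 0], [0, 0, -2, 0, 0, 0], [0, 0, 0, -2, 0, 0], [0, 0, 0, 0, -2, 0], [0, 0, 0, 0, 0, -2]]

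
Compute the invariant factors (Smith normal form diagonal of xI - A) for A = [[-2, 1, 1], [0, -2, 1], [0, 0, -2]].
The Jordan structure of A has elementary divisors (x + 2)^3. Arranging the block sizes at each eigenvalue in decreasing order and taking row products gives the invariant factors.

Invariant factors (smallest first, each dividing the next): (x + 2)^3.

Check: the last factor (x + 2)^3 is the minimal polynomial, and the product (x + 2)^3 is the characteristic polynomial.

(x + 2)^3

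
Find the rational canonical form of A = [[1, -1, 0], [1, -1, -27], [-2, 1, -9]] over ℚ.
R = [[0, 0, -27], [1, 0, -27], [0, 1, -9]]

The invariant factors of A (the non-unit diagonal entries of the Smith normal form of xI - A over ℚ[x]) are (x + 3)^3, each dividing the next. The characteristic polynomial is their product, (x + 3)^3.

The rational canonical form is the block-diagonal matrix of companion matrices C(f_i):
R = [[0, 0, -27], [1, 0, -27], [0, 1, -9]].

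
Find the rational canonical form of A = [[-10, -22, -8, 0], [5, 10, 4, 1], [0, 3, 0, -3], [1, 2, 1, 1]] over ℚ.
R = [[0, 0, 0, 0], [1, 0, 0, -1], [0, 1, 0, 1], [0, 0, 1, 1]]

The invariant factors of A (the non-unit diagonal entries of the Smith normal form of xI - A over ℚ[x]) are x(x - 1)^2(x + 1), each dividing the next. The characteristic polynomial is their product, x(x - 1)^2(x + 1).

The rational canonical form is the block-diagonal matrix of companion matrices C(f_i):
R = [[0, 0, 0, 0], [1, 0, 0, -1], [0, 1, 0, 1], [0, 0, 1, 1]].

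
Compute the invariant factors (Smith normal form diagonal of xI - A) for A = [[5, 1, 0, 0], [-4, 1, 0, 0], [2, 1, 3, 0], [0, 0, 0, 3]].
x - 3, x - 3, (x - 3)^2

The Jordan structure of A has elementary divisors (x - 3)^2, (x - 3), (x - 3). Arranging the block sizes at each eigenvalue in decreasing order and taking row products gives the invariant factors.

Invariant factors (smallest first, each dividing the next): x - 3, x - 3, (x - 3)^2.

Check: the last factor (x - 3)^2 is the minimal polynomial, and the product (x - 3)^4 is the characteristic polynomial.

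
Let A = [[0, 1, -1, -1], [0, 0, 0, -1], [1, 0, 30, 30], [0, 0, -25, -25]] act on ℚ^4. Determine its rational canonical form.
R = [[0, 0, 0, 25], [1, 0, 0, 0], [0, 1, 0, -1], [0, 0, 1, 5]]

The invariant factors of A (the non-unit diagonal entries of the Smith normal form of xI - A over ℚ[x]) are (x - 5)(x^3 + x + 5), each dividing the next. The characteristic polynomial is their product, (x - 5)(x^3 + x + 5).

The rational canonical form is the block-diagonal matrix of companion matrices C(f_i):
R = [[0, 0, 0, 25], [1, 0, 0, 0], [0, 1, 0, -1], [0, 0, 1, 5]].

Note the characteristic polynomial does not split into linear factors over ℚ, so A has no Jordan form over ℚ; the rational canonical form exists over any field.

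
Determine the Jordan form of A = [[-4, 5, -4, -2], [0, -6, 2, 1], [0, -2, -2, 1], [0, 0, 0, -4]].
J = [[-4, 1, 0, 0], [0, -4, 1, 0], [0, 0, -4, 0], [0, 0, 0, -4]]

The characteristic polynomial is det(xI - A) = (x + 4)^4, so the eigenvalues are -4 (algebraic multiplicity 4).

For λ = -4: rank(A + 4I) = 2, rank((A + 4I)^2) = 1, rank((A + 4I)^3) = 0. The eigenspace has dimension 4 - 2 = 2, so there are 2 Jordan blocks; the rank sequence gives block sizes [3, 1].

Assembling the blocks gives the Jordan form J above.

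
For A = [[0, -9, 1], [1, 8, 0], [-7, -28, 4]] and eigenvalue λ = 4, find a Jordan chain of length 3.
v_1 = [[0, 0, 1]]^T, v_2 = [[1, 0, 0]]^T, v_3 = [[-4, 1, -7]]^T

We seek v_1 ∈ ker((A - 4I)^3) \ ker((A - 4I)^2), then set v_{i+1} = (A - 4I) v_i.

One such chain is v_1 = [[0, 0, 1]]^T, v_2 = [[1, 0, 0]]^T, v_3 = [[-4, 1, -7]]^T. Check: (A - 4I) v_3 = [[0, 0, 0]]^T = 0.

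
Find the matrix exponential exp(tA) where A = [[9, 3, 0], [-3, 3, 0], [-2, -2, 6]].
A has Jordan form J = [[6, 1, 0], [0, 6, 0], [0, 0, 6]] with A = PJP^{-1}, so e^{tA} = P e^{tJ} P^{-1}.

For a Jordan block J_k(λ), e^{tJ_k(λ)} = e^{λt} · (I + tN + t^2 N^2/2! + ... + t^{k-1} N^{k-1}/(k-1)!) where N is the nilpotent superdiagonal part.

Assembling the blocks and conjugating back gives the entries of e^{tA} as shown above.

e^{tA} = [[(3*t + 1)*e^{6*t}, 3*t*e^{6*t}, 0], [-3*t*e^{6*t}, (1 - 3*t)*e^{6*t}, 0], [-2*t*e^{6*t}, -2*t*e^{6*t}, e^{6*t}]]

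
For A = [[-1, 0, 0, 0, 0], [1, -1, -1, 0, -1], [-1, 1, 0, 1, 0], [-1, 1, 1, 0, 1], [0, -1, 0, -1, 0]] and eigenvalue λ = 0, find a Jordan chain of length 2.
We seek v_1 ∈ ker(A^2) \ ker(A), then set v_{i+1} = A v_i.

One such chain is v_1 = [[0, -2, 0, 3, 2]]^T, v_2 = [[0, 0, 1, 0, -1]]^T. Check: A v_2 = [[0, 0, 0, 0, 0]]^T = 0.

v_1 = [[0, -2, 0, 3, 2]]^T, v_2 = [[0, 0, 1, 0, -1]]^T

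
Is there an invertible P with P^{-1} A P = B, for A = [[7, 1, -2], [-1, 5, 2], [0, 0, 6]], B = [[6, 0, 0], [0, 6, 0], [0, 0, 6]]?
No.

Both have characteristic polynomial (x - 6)^3, but the minimal polynomial of A is (x - 6)^2 while the minimal polynomial of B is x - 6. The minimal polynomial is a similarity invariant, so A and B are not similar.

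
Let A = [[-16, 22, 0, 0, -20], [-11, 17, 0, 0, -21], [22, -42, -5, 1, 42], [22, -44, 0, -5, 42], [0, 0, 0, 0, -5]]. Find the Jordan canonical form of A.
The characteristic polynomial is det(xI - A) = (x - 6)(x + 5)^4, so the eigenvalues are -5 (algebraic multiplicity 4), 6 (algebraic multiplicity 1).

For λ = -5: rank(A + 5I) = 3, rank((A + 5I)^2) = 1. The eigenspace has dimension 5 - 3 = 2, so there are 2 Jordan blocks; the rank sequence gives block sizes [2, 2].

For λ = 6: algebraic multiplicity 1 gives one 1×1 block.

Assembling the blocks gives the Jordan form J above.

J = [[-5, 1, 0, 0, 0], [0, -5, 0, 0, 0], [0, 0, -5, 1, 0], [0, 0, 0, -5, 0], [0, 0, 0, 0, 6]]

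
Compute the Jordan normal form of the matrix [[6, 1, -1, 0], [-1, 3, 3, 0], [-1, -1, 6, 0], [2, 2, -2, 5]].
J = [[5, 1, 0, 0], [0, 5, 1, 0], [0, 0, 5, 0], [0, 0, 0, 5]]

The characteristic polynomial is det(xI - A) = (x - 5)^4, so the eigenvalues are 5 (algebraic multiplicity 4).

For λ = 5: rank(A - 5I) = 2, rank((A - 5I)^2) = 1, rank((A - 5I)^3) = 0. The eigenspace has dimension 4 - 2 = 2, so there are 2 Jordan blocks; the rank sequence gives block sizes [3, 1].

Assembling the blocks gives the Jordan form J above.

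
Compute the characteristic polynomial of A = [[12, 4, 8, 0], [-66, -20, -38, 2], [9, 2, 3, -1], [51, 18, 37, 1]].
χ_A(x) = x^3(x + 4)

xI - A = [[x - 12, -4, -8, 0], [66, x + 20, 38, -2], [-9, -2, x - 3, 1], [-51, -18, -37, x - 1]].

Expanding det(xI - A) along the first row:
det(xI - A) = + (x - 12)·det([[x + 20, 38, -2], [-2, x - 3, 1], [-18, -37, x - 1]]) - (-4)·det([[66, 38, -2], [-9, x - 3, 1], [-51, -37, x - 1]]) + (-8)·det([[66, x + 20, -2], [-9, -2, 1], [-51, -18, x - 1]]) - (0)·det([[66, x + 20, 38], [-9, -2, x - 3], [-51, -18, -37]]).

Evaluating gives χ_A(x) = x^4 + 4x^3 = x^3(x + 4).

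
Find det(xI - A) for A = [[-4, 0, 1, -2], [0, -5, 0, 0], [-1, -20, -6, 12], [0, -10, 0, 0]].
xI - A = [[x + 4, 0, -1, 2], [0, x + 5, 0, 0], [1, 20, x + 6, -12], [0, 10, 0, x]].

Expanding det(xI - A) along the first row:
det(xI - A) = + (x + 4)·det([[x + 5, 0, 0], [20, x + 6, -12], [10, 0, x]]) - (0)·det([[0, 0, 0], [1, x + 6, -12], [0, 0, x]]) + (-1)·det([[0, x + 5, 0], [1, 20, -12], [0, 10, x]]) - (2)·det([[0, x + 5, 0], [1, 20, x + 6], [0, 10, 0]]).

Evaluating gives χ_A(x) = x^4 + 15x^3 + 75x^2 + 125x = x(x + 5)^3.

χ_A(x) = x(x + 5)^3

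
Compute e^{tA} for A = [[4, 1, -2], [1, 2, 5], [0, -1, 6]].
e^{tA} = [[(t^2 + 2)*e^{4*t}/2, t*e^{4*t}, t*(t - 4)*e^{4*t}/2], [t*(1 - t)*e^{4*t}, (1 - 2*t)*e^{4*t}, t*(5 - t)*e^{4*t}], [-t^2*e^{4*t}/2, -t*e^{4*t}, (-t^2 + 4*t + 2)*e^{4*t}/2]]

A has Jordan form J = [[4, 1, 0], [0, 4, 1], [0, 0, 4]] with A = PJP^{-1}, so e^{tA} = P e^{tJ} P^{-1}.

For a Jordan block J_k(λ), e^{tJ_k(λ)} = e^{λt} · (I + tN + t^2 N^2/2! + ... + t^{k-1} N^{k-1}/(k-1)!) where N is the nilpotent superdiagonal part.

Assembling the blocks and conjugating back gives the entries of e^{tA} as shown above.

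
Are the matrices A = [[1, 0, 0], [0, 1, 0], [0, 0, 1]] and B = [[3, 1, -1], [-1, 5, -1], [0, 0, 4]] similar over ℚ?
No.

trace(A) = 3 but trace(B) = 12. The trace is a similarity invariant, so A and B are not similar.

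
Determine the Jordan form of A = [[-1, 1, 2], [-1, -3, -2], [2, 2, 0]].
J = [[-2, 1, 0], [0, -2, 0], [0, 0, 0]]

The characteristic polynomial is det(xI - A) = x(x + 2)^2, so the eigenvalues are -2 (algebraic multiplicity 2), 0 (algebraic multiplicity 1).

For λ = -2: rank(A + 2I) = 2, rank((A + 2I)^2) = 1. The eigenspace has dimension 3 - 2 = 1, so there is 1 Jordan block; the rank sequence gives block sizes [2].

For λ = 0: algebraic multiplicity 1 gives one 1×1 block.

Assembling the blocks gives the Jordan form J above.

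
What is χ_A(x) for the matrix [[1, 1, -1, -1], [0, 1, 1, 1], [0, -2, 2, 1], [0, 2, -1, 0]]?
xI - A = [[x - 1, -1, 1, 1], [0, x - 1, -1, -1], [0, 2, x - 2, -1], [0, -2, 1, x]].

Expanding det(xI - A) along the first row:
det(xI - A) = + (x - 1)·det([[x - 1, -1, -1], [2, x - 2, -1], [-2, 1, x]]) - (-1)·det([[0, -1, -1], [0, x - 2, -1], [0, 1, x]]) + (1)·det([[0, x - 1, -1], [0, 2, -1], [0, -2, x]]) - (1)·det([[0, x - 1, -1], [0, 2, x - 2], [0, -2, 1]]).

Evaluating gives χ_A(x) = x^4 - 4x^3 + 6x^2 - 4x + 1 = (x - 1)^4.

χ_A(x) = (x - 1)^4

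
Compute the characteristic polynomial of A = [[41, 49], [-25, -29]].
xI - A = [[x - 41, -49], [25, x + 29]].

Expanding det(xI - A) along the first row:
det(xI - A) = + (x - 41)·det([[x + 29]]) - (-49)·det([[25]]).

Evaluating gives χ_A(x) = x^2 - 12x + 36 = (x - 6)^2.

χ_A(x) = (x - 6)^2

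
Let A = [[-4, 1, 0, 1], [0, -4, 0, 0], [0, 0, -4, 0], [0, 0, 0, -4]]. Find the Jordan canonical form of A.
The characteristic polynomial is det(xI - A) = (x + 4)^4, so the eigenvalues are -4 (algebraic multiplicity 4).

For λ = -4: rank(A + 4I) = 1, rank((A + 4I)^2) = 0. The eigenspace has dimension 4 - 1 = 3, so there are 3 Jordan blocks; the rank sequence gives block sizes [2, 1, 1].

Assembling the blocks gives the Jordan form J above.

J = [[-4, 1, 0, 0], [0, -4, 0, 0], [0, 0, -4, 0], [0, 0, 0, -4]]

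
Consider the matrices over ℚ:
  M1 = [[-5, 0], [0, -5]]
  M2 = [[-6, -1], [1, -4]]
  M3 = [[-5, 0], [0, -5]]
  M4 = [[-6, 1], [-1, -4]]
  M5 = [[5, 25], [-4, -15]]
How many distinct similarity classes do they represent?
2 classes: {M1, M3}, {M2, M4, M5}

Characteristic polynomials: χ_{M1} = (x + 5)^2, χ_{M2} = (x + 5)^2, χ_{M3} = (x + 5)^2, χ_{M4} = (x + 5)^2, χ_{M5} = (x + 5)^2.

{M1, M3}: invariant factors x + 5, x + 5.

{M2, M4, M5}: invariant factors (x + 5)^2.

Matrices are similar if and only if their invariant-factor lists agree; the partition into similarity classes is {M1, M3}, {M2, M4, M5}.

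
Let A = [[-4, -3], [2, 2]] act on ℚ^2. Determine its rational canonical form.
R = [[0, 2], [1, -2]]

The invariant factors of A (the non-unit diagonal entries of the Smith normal form of xI - A over ℚ[x]) are x^2 + 2x - 2, each dividing the next. The characteristic polynomial is their product, x^2 + 2x - 2.

The rational canonical form is the block-diagonal matrix of companion matrices C(f_i):
R = [[0, 2], [1, -2]].

Note the characteristic polynomial does not split into linear factors over ℚ, so A has no Jordan form over ℚ; the rational canonical form exists over any field.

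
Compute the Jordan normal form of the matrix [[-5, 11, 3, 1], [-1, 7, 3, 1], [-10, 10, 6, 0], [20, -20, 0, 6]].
J = [[-4, 0, 0, 0], [0, 6, 1, 0], [0, 0, 6, 0], [0, 0, 0, 6]]

The characteristic polynomial is det(xI - A) = (x - 6)^3(x + 4), so the eigenvalues are -4 (algebraic multiplicity 1), 6 (algebraic multiplicity 3).

For λ = -4: algebraic multiplicity 1 gives one 1×1 block.

For λ = 6: rank(A - 6I) = 2, rank((A - 6I)^2) = 1. The eigenspace has dimension 4 - 2 = 2, so there are 2 Jordan blocks; the rank sequence gives block sizes [2, 1].

Assembling the blocks gives the Jordan form J above.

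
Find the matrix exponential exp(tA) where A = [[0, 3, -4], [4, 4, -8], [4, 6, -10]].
e^{tA} = [[(2*t + 1)*e^{-2*t}, 3*t*e^{-2*t}, -4*t*e^{-2*t}], [4*t*e^{-2*t}, (6*t + 1)*e^{-2*t}, -8*t*e^{-2*t}], [4*t*e^{-2*t}, 6*t*e^{-2*t}, (1 - 8*t)*e^{-2*t}]]

A has Jordan form J = [[-2, 1, 0], [0, -2, 0], [0, 0, -2]] with A = PJP^{-1}, so e^{tA} = P e^{tJ} P^{-1}.

For a Jordan block J_k(λ), e^{tJ_k(λ)} = e^{λt} · (I + tN + t^2 N^2/2! + ... + t^{k-1} N^{k-1}/(k-1)!) where N is the nilpotent superdiagonal part.

Assembling the blocks and conjugating back gives the entries of e^{tA} as shown above.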